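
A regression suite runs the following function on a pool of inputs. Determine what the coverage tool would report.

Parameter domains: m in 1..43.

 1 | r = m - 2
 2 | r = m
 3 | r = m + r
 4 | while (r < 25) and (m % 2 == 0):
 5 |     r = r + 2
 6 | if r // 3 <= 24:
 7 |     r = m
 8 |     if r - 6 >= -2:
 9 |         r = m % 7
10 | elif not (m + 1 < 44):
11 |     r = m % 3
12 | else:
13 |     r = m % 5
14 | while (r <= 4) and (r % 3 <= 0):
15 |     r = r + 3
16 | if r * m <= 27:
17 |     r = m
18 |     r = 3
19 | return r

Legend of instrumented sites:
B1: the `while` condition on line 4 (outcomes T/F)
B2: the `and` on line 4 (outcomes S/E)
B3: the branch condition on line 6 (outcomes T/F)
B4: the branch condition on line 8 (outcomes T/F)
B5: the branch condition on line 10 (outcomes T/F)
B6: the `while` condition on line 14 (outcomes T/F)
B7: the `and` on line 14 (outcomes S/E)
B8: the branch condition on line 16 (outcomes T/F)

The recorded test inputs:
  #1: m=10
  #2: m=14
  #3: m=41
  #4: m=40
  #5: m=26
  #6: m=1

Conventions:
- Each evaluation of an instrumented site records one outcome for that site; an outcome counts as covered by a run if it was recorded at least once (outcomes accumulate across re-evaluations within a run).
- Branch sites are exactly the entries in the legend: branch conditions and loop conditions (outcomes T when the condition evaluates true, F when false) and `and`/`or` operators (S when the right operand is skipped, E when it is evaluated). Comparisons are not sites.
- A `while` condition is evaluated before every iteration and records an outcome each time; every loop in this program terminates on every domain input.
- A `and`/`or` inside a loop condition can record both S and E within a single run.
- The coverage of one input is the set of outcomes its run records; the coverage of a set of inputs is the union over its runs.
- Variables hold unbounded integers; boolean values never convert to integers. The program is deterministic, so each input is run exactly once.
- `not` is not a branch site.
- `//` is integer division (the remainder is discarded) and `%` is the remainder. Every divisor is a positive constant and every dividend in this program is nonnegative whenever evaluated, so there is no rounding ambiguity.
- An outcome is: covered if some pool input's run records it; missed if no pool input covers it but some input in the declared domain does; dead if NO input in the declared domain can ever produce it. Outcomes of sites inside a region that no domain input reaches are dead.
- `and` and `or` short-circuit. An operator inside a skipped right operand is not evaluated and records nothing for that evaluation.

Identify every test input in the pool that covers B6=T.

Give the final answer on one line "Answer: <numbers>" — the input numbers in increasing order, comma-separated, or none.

input #1 (m=10): hits B6=T
input #2 (m=14): hits B6=T
input #3 (m=41): never hits B6=T
input #4 (m=40): hits B6=T
input #5 (m=26): never hits B6=T
input #6 (m=1): never hits B6=T

Answer: 1, 2, 4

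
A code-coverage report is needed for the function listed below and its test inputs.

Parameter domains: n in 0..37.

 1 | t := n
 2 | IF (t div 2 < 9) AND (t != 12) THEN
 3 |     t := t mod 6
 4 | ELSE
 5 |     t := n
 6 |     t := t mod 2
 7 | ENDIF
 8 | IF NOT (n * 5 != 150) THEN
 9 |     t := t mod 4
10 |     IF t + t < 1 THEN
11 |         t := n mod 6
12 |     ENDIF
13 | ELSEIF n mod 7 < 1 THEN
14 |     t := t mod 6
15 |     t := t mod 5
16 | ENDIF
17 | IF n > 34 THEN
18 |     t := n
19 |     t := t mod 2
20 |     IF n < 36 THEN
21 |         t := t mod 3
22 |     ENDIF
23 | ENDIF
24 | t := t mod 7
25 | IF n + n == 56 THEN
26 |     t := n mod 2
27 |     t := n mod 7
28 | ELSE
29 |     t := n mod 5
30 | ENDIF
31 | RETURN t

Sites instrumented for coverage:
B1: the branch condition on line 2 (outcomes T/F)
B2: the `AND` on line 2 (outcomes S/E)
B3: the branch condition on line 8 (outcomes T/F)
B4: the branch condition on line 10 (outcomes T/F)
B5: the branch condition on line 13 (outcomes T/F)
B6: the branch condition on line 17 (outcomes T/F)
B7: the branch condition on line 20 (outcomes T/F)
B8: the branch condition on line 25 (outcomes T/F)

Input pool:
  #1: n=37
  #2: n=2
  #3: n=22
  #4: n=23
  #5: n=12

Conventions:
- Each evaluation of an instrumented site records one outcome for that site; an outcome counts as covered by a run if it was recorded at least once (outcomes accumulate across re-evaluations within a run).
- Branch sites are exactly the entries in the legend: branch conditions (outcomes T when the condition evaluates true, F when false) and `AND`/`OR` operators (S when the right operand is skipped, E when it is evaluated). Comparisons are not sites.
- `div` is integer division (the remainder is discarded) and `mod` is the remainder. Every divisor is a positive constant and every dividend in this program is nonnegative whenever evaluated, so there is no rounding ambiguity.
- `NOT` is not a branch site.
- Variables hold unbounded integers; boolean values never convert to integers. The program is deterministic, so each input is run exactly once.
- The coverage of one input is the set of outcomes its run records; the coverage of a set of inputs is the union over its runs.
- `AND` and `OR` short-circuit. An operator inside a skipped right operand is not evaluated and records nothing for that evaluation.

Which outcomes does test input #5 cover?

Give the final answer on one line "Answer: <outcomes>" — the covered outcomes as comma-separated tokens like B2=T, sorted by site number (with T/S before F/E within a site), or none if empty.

Event log for input #5 (n=12):
  B2->E, B1->F, B3->F, B5->F, B6->F, B8->F
as a set, this run covers: B1=F, B2=E, B3=F, B5=F, B6=F, B8=F

Answer: B1=F, B2=E, B3=F, B5=F, B6=F, B8=F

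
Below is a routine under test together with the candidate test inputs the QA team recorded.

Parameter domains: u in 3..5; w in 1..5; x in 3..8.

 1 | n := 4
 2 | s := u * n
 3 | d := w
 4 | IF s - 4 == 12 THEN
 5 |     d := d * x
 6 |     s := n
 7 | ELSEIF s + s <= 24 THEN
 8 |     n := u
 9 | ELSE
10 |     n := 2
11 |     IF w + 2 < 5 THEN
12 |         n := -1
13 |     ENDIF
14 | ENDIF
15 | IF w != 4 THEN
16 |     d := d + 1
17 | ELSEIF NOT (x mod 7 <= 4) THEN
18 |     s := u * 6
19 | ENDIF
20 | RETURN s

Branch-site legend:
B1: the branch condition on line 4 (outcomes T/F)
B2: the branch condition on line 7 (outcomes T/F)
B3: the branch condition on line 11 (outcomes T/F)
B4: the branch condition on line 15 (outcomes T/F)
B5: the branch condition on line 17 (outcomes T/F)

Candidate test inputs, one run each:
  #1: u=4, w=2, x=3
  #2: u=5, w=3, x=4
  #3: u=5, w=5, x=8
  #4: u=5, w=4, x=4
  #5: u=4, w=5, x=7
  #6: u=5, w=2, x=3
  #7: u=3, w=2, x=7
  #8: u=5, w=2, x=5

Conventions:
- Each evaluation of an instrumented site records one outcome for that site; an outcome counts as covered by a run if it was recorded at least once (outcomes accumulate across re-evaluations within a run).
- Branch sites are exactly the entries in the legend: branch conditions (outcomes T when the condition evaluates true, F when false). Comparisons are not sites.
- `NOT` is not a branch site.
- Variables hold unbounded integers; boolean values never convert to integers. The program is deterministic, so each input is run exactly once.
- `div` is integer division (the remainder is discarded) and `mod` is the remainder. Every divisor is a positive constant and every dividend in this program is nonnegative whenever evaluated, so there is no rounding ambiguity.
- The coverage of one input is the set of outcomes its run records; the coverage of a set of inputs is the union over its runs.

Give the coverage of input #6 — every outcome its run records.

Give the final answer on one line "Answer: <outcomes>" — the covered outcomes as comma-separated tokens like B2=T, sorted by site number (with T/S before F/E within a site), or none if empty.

Tracing the run of input #6 (u=5, w=2, x=3):
  B1->F, B2->F, B3->T, B4->T
collecting distinct outcomes: B1=F, B2=F, B3=T, B4=T

Answer: B1=F, B2=F, B3=T, B4=T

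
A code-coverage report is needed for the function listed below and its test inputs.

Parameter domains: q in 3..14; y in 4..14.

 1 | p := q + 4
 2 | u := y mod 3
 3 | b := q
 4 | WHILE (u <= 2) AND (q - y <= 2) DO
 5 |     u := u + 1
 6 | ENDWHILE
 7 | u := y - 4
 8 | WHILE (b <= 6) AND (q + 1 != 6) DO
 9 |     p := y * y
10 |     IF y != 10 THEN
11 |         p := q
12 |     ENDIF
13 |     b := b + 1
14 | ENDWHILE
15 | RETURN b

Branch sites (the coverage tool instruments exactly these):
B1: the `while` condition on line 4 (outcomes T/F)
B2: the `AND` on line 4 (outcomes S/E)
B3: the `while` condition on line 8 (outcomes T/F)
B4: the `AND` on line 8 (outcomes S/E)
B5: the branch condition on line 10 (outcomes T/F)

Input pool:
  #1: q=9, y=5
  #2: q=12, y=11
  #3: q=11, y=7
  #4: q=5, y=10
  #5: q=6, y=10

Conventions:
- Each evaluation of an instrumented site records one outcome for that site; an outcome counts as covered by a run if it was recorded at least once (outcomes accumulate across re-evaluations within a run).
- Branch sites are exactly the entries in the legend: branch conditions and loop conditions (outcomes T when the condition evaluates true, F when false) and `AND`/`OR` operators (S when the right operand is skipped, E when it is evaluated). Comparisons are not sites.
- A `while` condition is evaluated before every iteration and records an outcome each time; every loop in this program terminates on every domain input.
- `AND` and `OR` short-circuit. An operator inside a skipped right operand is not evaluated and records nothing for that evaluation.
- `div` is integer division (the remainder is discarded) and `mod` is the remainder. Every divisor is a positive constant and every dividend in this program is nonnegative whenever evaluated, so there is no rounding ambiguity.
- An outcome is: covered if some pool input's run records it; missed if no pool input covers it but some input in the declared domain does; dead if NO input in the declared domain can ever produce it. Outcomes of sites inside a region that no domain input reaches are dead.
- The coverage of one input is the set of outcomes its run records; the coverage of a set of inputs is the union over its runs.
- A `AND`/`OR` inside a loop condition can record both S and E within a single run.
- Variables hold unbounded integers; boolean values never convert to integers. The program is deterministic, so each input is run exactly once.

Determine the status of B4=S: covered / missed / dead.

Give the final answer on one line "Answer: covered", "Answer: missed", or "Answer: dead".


B4=S is recorded by pool input(s) 1, 2, 3, 5 -> covered
Answer: covered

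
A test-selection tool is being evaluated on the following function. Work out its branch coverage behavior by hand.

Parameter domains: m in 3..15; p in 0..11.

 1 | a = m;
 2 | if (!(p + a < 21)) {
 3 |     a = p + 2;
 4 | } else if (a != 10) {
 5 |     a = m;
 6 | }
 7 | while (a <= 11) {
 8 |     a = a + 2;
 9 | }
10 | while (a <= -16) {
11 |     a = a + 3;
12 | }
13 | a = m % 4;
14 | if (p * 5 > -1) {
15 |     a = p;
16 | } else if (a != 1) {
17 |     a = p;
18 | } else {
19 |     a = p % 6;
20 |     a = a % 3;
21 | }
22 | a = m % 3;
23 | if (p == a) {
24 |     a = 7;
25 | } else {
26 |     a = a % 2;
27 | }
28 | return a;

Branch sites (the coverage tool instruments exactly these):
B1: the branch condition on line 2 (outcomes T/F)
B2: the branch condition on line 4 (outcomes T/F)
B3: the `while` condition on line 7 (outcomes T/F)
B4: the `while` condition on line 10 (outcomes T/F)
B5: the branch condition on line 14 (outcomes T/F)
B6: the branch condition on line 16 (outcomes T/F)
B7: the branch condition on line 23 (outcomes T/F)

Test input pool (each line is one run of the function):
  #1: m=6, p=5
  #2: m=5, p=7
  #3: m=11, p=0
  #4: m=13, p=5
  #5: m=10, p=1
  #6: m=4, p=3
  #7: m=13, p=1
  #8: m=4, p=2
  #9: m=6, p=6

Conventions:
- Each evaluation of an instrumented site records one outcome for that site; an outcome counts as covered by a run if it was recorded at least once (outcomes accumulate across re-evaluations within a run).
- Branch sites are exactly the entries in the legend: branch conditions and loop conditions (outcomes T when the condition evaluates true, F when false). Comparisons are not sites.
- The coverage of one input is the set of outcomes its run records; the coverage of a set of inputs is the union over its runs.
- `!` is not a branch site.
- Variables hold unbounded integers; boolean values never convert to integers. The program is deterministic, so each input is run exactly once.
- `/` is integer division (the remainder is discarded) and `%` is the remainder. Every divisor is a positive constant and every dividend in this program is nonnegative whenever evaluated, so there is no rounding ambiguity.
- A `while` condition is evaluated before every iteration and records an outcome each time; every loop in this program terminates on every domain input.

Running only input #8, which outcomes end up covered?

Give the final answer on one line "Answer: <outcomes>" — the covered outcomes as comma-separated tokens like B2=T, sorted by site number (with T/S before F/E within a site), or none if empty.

Tracing the run of input #8 (m=4, p=2):
  B1->F, B2->T, B3->T, B3->T, B3->T, B3->T, B3->F, B4->F, B5->T, B7->F
as a set, this run covers: B1=F, B2=T, B3=T, B3=F, B4=F, B5=T, B7=F

Answer: B1=F, B2=T, B3=T, B3=F, B4=F, B5=T, B7=F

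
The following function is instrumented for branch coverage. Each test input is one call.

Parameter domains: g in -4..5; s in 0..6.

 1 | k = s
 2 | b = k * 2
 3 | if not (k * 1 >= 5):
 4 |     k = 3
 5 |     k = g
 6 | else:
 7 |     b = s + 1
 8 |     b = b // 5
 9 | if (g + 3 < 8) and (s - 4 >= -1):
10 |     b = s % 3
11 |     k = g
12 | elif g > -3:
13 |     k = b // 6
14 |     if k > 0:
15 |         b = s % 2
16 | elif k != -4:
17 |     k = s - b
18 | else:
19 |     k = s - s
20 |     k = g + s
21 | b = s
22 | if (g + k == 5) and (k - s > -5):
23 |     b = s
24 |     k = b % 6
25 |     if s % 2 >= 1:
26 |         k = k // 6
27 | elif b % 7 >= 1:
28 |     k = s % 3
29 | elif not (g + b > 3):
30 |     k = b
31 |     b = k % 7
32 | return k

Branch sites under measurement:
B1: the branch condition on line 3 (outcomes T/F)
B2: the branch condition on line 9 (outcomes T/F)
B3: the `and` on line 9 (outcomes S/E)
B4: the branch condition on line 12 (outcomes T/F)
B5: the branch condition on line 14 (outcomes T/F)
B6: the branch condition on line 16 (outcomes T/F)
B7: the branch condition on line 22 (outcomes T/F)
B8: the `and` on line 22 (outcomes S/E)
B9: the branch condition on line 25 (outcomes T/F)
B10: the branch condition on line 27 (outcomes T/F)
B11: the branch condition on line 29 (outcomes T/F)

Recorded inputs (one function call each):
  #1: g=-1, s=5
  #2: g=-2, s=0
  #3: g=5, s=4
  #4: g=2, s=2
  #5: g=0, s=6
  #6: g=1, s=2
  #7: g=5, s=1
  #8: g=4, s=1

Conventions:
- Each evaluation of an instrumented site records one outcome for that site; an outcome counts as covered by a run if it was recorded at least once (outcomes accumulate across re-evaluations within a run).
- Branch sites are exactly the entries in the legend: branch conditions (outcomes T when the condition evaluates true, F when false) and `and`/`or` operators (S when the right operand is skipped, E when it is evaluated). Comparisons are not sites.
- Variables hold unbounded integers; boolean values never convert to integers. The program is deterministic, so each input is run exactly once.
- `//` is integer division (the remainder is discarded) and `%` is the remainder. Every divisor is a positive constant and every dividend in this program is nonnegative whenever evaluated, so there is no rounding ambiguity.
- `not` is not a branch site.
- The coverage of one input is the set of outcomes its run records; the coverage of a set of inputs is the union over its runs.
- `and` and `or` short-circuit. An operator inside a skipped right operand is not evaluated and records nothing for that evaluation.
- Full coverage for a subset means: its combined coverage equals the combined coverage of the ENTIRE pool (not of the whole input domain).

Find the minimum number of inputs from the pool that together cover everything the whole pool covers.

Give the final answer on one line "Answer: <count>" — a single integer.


#1 (g=-1, s=5) -> B1->F, B3->E, B2->T, B8->S, B7->F, B10->T; covered: B1=F, B2=T, B3=E, B7=F, B8=S, B10=T
#2 (g=-2, s=0) -> B1->T, B3->E, B2->F, B4->T, B5->F, B8->S, B7->F, B10->F, B11->T; covered: B1=T, B2=F, B3=E, B4=T, B5=F, B7=F, B8=S, B10=F, B11=T
#3 (g=5, s=4) -> B1->T, B3->S, B2->F, B4->T, B5->T, B8->S, B7->F, B10->T; covered: B1=T, B2=F, B3=S, B4=T, B5=T, B7=F, B8=S, B10=T
#4 (g=2, s=2) -> B1->T, B3->E, B2->F, B4->T, B5->F, B8->S, B7->F, B10->T; covered: B1=T, B2=F, B3=E, B4=T, B5=F, B7=F, B8=S, B10=T
#5 (g=0, s=6) -> B1->F, B3->E, B2->T, B8->S, B7->F, B10->T; covered: B1=F, B2=T, B3=E, B7=F, B8=S, B10=T
#6 (g=1, s=2) -> B1->T, B3->E, B2->F, B4->T, B5->F, B8->S, B7->F, B10->T; covered: B1=T, B2=F, B3=E, B4=T, B5=F, B7=F, B8=S, B10=T
#7 (g=5, s=1) -> B1->T, B3->S, B2->F, B4->T, B5->F, B8->E, B7->T, B9->T; covered: B1=T, B2=F, B3=S, B4=T, B5=F, B7=T, B8=E, B9=T
#8 (g=4, s=1) -> B1->T, B3->E, B2->F, B4->T, B5->F, B8->S, B7->F, B10->T; covered: B1=T, B2=F, B3=E, B4=T, B5=F, B7=F, B8=S, B10=T
the full pool covers 17 outcomes: B1=T, B1=F, B2=T, B2=F, B3=S, B3=E, B4=T, B5=T, B5=F, B7=T, B7=F, B8=S, B8=E, B9=T, B10=T, B10=F, B11=T
size 1 is not enough: best union over all size-1 subsets is 9/17
size 2 is not enough: best union over all size-2 subsets is 14/17
size 3 is not enough: best union over all size-3 subsets is 16/17
inputs {1, 2, 3, 7} (size 4) cover everything; no size-4 subset with a lexicographically smaller index list covers all 17
Answer: 4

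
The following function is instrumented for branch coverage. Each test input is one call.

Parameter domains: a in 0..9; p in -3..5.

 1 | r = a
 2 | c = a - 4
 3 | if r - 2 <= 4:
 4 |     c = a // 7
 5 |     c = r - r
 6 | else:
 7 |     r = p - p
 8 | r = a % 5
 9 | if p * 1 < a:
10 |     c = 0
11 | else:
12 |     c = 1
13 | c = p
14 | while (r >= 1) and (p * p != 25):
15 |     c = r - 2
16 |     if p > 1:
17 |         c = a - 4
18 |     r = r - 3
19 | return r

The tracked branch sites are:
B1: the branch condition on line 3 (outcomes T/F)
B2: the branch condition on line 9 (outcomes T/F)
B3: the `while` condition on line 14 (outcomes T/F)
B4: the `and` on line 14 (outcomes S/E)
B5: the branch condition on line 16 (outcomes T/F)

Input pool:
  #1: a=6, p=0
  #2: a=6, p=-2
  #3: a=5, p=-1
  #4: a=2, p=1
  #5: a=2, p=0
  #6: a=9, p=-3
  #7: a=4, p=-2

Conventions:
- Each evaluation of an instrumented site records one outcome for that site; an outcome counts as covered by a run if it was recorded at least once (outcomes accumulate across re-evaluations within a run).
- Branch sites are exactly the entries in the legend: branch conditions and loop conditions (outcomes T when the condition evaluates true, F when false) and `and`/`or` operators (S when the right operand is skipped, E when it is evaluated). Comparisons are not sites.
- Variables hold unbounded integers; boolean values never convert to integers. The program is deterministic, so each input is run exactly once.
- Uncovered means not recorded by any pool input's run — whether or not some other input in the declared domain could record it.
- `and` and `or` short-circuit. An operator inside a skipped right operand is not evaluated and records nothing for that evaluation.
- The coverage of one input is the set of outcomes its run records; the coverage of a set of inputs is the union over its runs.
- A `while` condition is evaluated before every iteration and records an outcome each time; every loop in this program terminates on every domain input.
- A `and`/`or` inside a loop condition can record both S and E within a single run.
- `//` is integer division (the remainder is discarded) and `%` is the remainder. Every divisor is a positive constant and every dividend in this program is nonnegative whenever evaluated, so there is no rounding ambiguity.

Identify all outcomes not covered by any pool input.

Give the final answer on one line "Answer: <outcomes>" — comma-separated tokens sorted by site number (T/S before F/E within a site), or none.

#1 (a=6, p=0) -> B1->T, B2->T, B4->E, B3->T, B5->F, B4->S, B3->F; covered: B1=T, B2=T, B3=T, B3=F, B4=S, B4=E, B5=F
#2 (a=6, p=-2) -> B1->T, B2->T, B4->E, B3->T, B5->F, B4->S, B3->F; covered: B1=T, B2=T, B3=T, B3=F, B4=S, B4=E, B5=F
#3 (a=5, p=-1) -> B1->T, B2->T, B4->S, B3->F; covered: B1=T, B2=T, B3=F, B4=S
#4 (a=2, p=1) -> B1->T, B2->T, B4->E, B3->T, B5->F, B4->S, B3->F; covered: B1=T, B2=T, B3=T, B3=F, B4=S, B4=E, B5=F
#5 (a=2, p=0) -> B1->T, B2->T, B4->E, B3->T, B5->F, B4->S, B3->F; covered: B1=T, B2=T, B3=T, B3=F, B4=S, B4=E, B5=F
#6 (a=9, p=-3) -> B1->F, B2->T, B4->E, B3->T, B5->F, B4->E, B3->T, B5->F, B4->S, B3->F; covered: B1=F, B2=T, B3=T, B3=F, B4=S, B4=E, B5=F
#7 (a=4, p=-2) -> B1->T, B2->T, B4->E, B3->T, B5->F, B4->E, B3->T, B5->F, B4->S, B3->F; covered: B1=T, B2=T, B3=T, B3=F, B4=S, B4=E, B5=F
union over the pool: B1=T, B1=F, B2=T, B3=T, B3=F, B4=S, B4=E, B5=F
uncovered (2 of 10): B2=F, B5=T

Answer: B2=F, B5=T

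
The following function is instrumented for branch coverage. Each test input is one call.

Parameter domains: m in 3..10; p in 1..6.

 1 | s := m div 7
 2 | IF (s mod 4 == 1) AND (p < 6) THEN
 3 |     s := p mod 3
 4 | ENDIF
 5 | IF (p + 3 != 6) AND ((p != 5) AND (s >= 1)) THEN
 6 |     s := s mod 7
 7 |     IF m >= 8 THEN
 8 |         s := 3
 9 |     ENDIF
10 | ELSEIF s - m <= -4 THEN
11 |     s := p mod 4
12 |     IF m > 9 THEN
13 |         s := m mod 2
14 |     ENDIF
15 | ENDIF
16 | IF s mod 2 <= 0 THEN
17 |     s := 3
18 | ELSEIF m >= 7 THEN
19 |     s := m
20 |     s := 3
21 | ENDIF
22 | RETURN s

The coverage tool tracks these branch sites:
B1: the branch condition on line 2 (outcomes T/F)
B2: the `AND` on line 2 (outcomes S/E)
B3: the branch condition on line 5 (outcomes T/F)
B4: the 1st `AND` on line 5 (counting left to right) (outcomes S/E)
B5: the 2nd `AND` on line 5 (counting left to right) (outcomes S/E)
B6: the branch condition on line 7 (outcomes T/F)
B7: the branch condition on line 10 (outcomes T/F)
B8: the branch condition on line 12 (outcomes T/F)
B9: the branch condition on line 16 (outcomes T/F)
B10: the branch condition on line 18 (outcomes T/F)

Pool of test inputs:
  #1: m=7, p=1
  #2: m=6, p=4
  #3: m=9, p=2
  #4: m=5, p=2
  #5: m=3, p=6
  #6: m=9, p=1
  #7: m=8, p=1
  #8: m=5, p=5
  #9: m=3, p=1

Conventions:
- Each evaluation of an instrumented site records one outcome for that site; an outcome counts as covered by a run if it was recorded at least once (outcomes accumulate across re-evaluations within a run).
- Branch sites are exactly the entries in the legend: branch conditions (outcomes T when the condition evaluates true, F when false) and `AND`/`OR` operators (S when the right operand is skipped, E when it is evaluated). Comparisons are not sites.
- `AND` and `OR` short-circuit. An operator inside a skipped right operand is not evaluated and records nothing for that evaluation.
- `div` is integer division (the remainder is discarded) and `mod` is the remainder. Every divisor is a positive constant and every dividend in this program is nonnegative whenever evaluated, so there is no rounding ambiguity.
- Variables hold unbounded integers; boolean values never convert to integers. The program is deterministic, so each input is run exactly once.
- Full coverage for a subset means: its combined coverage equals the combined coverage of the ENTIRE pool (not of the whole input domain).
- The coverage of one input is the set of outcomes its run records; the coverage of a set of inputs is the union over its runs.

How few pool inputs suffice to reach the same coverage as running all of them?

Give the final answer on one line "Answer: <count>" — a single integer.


#1 (m=7, p=1) -> B2->E, B1->T, B4->E, B5->E, B3->T, B6->F, B9->F, B10->T; covered: B1=T, B2=E, B3=T, B4=E, B5=E, B6=F, B9=F, B10=T
#2 (m=6, p=4) -> B2->S, B1->F, B4->E, B5->E, B3->F, B7->T, B8->F, B9->T; covered: B1=F, B2=S, B3=F, B4=E, B5=E, B7=T, B8=F, B9=T
#3 (m=9, p=2) -> B2->E, B1->T, B4->E, B5->E, B3->T, B6->T, B9->F, B10->T; covered: B1=T, B2=E, B3=T, B4=E, B5=E, B6=T, B9=F, B10=T
#4 (m=5, p=2) -> B2->S, B1->F, B4->E, B5->E, B3->F, B7->T, B8->F, B9->T; covered: B1=F, B2=S, B3=F, B4=E, B5=E, B7=T, B8=F, B9=T
#5 (m=3, p=6) -> B2->S, B1->F, B4->E, B5->E, B3->F, B7->F, B9->T; covered: B1=F, B2=S, B3=F, B4=E, B5=E, B7=F, B9=T
#6 (m=9, p=1) -> B2->E, B1->T, B4->E, B5->E, B3->T, B6->T, B9->F, B10->T; covered: B1=T, B2=E, B3=T, B4=E, B5=E, B6=T, B9=F, B10=T
#7 (m=8, p=1) -> B2->E, B1->T, B4->E, B5->E, B3->T, B6->T, B9->F, B10->T; covered: B1=T, B2=E, B3=T, B4=E, B5=E, B6=T, B9=F, B10=T
#8 (m=5, p=5) -> B2->S, B1->F, B4->E, B5->S, B3->F, B7->T, B8->F, B9->F, B10->F; covered: B1=F, B2=S, B3=F, B4=E, B5=S, B7=T, B8=F, B9=F, B10=F
#9 (m=3, p=1) -> B2->S, B1->F, B4->E, B5->E, B3->F, B7->F, B9->T; covered: B1=F, B2=S, B3=F, B4=E, B5=E, B7=F, B9=T
the full pool covers 18 outcomes: B1=T, B1=F, B2=S, B2=E, B3=T, B3=F, B4=E, B5=S, B5=E, B6=T, B6=F, B7=T, B7=F, B8=F, B9=T, B9=F, B10=T, B10=F
every size-1 subset falls short of the 18 outcomes (best: 9/18)
every size-2 subset falls short of the 18 outcomes (best: 15/18)
every size-3 subset falls short of the 18 outcomes (best: 17/18)
size 4: inputs {1, 3, 5, 8} cover all 18 outcomes, and no lexicographically smaller subset of this size does
Answer: 4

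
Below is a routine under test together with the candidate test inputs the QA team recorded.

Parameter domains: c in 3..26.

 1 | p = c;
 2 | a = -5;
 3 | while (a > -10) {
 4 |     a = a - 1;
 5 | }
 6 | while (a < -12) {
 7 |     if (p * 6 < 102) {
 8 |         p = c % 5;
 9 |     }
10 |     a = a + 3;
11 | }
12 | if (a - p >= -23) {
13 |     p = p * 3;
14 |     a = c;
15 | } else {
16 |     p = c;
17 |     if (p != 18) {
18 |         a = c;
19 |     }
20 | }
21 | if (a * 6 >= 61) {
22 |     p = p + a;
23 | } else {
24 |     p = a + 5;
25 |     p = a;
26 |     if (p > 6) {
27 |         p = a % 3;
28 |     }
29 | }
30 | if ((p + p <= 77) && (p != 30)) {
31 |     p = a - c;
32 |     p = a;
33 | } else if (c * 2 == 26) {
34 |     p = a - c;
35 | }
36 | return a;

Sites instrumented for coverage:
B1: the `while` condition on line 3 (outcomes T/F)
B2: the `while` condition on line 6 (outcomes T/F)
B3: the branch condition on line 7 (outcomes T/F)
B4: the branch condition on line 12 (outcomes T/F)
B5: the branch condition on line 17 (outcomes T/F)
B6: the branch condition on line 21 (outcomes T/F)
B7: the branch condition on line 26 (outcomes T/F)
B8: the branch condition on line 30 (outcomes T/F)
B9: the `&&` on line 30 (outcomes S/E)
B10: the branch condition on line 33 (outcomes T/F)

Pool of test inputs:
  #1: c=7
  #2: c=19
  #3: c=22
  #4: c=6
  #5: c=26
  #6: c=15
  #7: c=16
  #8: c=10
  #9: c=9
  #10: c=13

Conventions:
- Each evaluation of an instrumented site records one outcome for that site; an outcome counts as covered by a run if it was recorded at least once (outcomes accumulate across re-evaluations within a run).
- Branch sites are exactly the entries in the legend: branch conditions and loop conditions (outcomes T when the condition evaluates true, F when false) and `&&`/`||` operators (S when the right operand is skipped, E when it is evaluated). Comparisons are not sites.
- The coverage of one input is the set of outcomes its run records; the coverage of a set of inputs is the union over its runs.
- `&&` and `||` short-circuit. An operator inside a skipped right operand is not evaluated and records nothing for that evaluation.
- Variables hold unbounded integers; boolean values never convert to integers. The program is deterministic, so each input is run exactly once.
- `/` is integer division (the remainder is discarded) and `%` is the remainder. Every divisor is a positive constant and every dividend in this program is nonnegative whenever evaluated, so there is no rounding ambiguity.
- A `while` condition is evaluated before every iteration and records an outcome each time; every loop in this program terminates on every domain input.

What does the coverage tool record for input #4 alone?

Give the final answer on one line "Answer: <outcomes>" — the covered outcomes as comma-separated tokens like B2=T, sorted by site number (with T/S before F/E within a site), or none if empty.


Running input #4 (c=6), event by event:
  B1->T, B1->T, B1->T, B1->T, B1->T, B1->F, B2->F, B4->T, B6->F, B7->F
  B9->E, B8->T
collecting distinct outcomes: B1=T, B1=F, B2=F, B4=T, B6=F, B7=F, B8=T, B9=E
Answer: B1=T, B1=F, B2=F, B4=T, B6=F, B7=F, B8=T, B9=E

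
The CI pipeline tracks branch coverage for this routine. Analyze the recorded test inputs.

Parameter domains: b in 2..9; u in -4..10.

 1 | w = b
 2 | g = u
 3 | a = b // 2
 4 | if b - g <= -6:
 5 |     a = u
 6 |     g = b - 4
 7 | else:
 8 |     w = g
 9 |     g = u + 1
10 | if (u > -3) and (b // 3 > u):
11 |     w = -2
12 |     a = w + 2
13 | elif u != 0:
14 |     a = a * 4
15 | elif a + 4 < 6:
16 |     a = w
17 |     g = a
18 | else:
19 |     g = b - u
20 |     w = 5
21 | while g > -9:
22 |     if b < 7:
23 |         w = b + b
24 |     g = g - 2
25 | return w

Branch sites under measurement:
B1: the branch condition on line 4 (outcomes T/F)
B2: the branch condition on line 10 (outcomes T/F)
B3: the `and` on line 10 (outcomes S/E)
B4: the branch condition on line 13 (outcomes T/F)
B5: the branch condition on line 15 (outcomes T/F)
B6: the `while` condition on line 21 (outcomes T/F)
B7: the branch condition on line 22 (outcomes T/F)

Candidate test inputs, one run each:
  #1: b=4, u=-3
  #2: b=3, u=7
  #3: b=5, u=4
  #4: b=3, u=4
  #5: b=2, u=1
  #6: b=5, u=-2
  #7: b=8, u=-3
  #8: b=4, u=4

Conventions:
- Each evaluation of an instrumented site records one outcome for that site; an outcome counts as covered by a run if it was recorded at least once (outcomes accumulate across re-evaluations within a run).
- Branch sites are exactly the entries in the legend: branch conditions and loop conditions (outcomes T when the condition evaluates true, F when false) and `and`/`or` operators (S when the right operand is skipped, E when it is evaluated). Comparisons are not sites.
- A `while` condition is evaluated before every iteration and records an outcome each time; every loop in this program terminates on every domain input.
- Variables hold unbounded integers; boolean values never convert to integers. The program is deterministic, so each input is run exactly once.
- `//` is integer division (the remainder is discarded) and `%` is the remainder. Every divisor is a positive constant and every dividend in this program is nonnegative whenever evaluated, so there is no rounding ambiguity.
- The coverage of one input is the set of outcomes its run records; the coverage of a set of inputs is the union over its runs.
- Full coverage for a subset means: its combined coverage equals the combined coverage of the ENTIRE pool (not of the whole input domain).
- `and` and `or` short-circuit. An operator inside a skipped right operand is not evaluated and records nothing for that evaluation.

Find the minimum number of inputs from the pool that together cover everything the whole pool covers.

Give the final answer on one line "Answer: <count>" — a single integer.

input #1 (b=4, u=-3): covers B1=F, B2=F, B3=S, B4=T, B6=T, B6=F, B7=T
input #2 (b=3, u=7): covers B1=F, B2=F, B3=E, B4=T, B6=T, B6=F, B7=T
input #3 (b=5, u=4): covers B1=F, B2=F, B3=E, B4=T, B6=T, B6=F, B7=T
input #4 (b=3, u=4): covers B1=F, B2=F, B3=E, B4=T, B6=T, B6=F, B7=T
input #5 (b=2, u=1): covers B1=F, B2=F, B3=E, B4=T, B6=T, B6=F, B7=T
input #6 (b=5, u=-2): covers B1=F, B2=T, B3=E, B6=T, B6=F, B7=T
input #7 (b=8, u=-3): covers B1=F, B2=F, B3=S, B4=T, B6=T, B6=F, B7=F
input #8 (b=4, u=4): covers B1=F, B2=F, B3=E, B4=T, B6=T, B6=F, B7=T
union over all inputs: B1=F, B2=T, B2=F, B3=S, B3=E, B4=T, B6=T, B6=F, B7=T, B7=F (10 outcomes)
size 1 is not enough: best union over all size-1 subsets is 7/10
size 2: inputs {6, 7} cover all 10 outcomes, and no lexicographically smaller subset of this size does

Answer: 2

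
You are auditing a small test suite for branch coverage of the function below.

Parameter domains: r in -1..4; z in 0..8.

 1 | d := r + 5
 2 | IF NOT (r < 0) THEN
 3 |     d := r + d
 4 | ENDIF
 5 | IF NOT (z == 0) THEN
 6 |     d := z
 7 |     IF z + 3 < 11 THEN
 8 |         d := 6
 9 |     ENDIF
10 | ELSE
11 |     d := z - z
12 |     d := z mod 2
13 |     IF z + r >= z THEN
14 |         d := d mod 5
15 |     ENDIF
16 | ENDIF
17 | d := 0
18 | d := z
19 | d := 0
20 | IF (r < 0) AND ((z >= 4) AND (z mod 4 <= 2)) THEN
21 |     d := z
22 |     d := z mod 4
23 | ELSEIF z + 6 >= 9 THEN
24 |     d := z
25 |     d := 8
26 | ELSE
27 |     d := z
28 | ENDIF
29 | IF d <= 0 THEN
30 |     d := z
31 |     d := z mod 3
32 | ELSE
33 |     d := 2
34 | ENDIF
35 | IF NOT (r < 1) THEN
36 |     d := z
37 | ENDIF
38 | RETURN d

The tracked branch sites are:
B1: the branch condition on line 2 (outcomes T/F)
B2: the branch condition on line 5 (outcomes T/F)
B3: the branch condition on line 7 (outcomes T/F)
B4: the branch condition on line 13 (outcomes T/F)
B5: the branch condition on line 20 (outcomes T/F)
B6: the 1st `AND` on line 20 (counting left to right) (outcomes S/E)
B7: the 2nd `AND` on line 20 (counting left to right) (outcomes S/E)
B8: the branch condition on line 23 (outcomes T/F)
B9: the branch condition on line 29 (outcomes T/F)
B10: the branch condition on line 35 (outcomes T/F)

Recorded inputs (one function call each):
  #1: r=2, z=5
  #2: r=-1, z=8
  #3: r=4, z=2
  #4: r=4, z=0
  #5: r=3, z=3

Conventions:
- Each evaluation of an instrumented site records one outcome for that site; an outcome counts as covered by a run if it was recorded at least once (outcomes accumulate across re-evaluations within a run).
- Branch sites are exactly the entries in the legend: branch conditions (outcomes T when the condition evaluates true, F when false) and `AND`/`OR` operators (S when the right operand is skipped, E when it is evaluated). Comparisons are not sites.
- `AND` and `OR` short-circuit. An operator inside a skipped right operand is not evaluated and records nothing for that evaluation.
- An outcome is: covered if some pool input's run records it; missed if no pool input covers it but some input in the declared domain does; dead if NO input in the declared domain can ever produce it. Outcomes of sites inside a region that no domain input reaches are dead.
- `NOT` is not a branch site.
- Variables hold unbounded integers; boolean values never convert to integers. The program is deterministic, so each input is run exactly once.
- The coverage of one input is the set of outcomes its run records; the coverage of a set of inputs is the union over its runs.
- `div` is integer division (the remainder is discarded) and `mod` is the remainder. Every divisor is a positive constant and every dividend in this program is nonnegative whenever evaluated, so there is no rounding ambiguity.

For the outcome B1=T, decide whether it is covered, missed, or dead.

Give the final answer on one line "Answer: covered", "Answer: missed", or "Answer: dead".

B1=T is recorded by pool input(s) 1, 3, 4, 5 -> covered

Answer: covered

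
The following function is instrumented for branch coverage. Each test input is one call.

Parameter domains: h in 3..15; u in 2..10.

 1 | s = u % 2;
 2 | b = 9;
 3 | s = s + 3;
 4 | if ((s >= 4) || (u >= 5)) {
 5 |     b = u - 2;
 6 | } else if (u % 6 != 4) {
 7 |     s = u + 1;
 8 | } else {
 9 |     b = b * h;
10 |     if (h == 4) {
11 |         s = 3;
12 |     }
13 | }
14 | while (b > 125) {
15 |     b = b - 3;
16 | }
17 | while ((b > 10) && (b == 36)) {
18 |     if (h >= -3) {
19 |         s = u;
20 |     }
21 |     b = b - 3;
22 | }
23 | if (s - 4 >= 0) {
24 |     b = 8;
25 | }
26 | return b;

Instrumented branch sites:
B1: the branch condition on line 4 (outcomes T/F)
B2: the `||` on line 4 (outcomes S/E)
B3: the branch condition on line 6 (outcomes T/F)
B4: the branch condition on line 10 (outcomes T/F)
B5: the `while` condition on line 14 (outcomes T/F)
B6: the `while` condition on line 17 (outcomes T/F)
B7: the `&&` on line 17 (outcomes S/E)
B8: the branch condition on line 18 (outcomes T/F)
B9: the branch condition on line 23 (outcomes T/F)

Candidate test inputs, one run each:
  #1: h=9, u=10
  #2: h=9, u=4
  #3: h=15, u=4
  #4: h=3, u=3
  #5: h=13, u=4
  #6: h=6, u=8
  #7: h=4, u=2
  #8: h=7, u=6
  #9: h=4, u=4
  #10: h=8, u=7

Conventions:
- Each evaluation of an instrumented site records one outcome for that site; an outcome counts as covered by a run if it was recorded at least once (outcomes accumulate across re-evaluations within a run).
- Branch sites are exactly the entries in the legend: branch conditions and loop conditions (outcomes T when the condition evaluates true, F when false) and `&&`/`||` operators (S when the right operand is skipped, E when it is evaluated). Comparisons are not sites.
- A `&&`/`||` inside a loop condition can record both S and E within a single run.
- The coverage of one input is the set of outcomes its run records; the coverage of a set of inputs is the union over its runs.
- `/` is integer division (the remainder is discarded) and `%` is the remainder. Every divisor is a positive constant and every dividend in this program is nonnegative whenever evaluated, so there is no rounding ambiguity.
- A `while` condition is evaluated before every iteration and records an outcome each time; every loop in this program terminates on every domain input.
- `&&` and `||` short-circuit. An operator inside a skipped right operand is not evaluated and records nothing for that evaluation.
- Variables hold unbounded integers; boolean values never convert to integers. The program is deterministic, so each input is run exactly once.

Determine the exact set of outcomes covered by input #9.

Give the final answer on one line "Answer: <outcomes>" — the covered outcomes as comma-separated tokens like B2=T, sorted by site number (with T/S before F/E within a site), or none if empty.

Simulating input #9 (h=4, u=4) step by step:
  B2->E, B1->F, B3->F, B4->T, B5->F, B7->E, B6->T, B8->T, B7->E, B6->F
  B9->T
collecting distinct outcomes: B1=F, B2=E, B3=F, B4=T, B5=F, B6=T, B6=F, B7=E, B8=T, B9=T

Answer: B1=F, B2=E, B3=F, B4=T, B5=F, B6=T, B6=F, B7=E, B8=T, B9=T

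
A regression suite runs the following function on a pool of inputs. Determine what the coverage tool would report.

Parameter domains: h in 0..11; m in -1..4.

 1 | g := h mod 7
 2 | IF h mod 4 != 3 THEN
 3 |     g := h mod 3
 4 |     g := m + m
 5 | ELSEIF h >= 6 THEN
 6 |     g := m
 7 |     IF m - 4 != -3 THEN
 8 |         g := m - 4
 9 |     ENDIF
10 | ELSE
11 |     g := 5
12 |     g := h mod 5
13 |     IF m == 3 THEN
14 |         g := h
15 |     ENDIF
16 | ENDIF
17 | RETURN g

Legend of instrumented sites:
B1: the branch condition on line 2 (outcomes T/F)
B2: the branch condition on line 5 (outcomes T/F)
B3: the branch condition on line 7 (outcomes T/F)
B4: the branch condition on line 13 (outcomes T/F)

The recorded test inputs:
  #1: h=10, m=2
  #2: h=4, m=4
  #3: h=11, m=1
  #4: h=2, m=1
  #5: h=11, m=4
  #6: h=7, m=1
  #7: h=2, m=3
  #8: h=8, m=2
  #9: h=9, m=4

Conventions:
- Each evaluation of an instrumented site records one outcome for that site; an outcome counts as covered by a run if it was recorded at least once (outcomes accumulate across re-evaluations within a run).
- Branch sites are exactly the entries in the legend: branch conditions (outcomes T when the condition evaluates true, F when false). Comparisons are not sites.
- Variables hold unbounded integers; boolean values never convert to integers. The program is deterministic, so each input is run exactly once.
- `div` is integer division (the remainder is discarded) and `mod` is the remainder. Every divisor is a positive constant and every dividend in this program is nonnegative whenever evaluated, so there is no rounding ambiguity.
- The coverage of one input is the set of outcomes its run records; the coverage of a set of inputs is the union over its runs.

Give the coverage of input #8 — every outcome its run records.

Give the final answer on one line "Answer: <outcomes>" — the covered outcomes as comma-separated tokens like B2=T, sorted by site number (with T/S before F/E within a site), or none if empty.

Running input #8 (h=8, m=2), event by event:
  B1->T
collecting distinct outcomes: B1=T

Answer: B1=T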